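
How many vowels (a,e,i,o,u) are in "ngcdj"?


Input: ngcdj
Checking each character:
  'n' at position 0: consonant
  'g' at position 1: consonant
  'c' at position 2: consonant
  'd' at position 3: consonant
  'j' at position 4: consonant
Total vowels: 0

0


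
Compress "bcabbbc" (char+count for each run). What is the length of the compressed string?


Input: bcabbbc
Runs:
  'b' x 1 => "b1"
  'c' x 1 => "c1"
  'a' x 1 => "a1"
  'b' x 3 => "b3"
  'c' x 1 => "c1"
Compressed: "b1c1a1b3c1"
Compressed length: 10

10


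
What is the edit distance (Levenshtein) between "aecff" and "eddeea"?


Computing edit distance: "aecff" -> "eddeea"
DP table:
           e    d    d    e    e    a
      0    1    2    3    4    5    6
  a   1    1    2    3    4    5    5
  e   2    1    2    3    3    4    5
  c   3    2    2    3    4    4    5
  f   4    3    3    3    4    5    5
  f   5    4    4    4    4    5    6
Edit distance = dp[5][6] = 6

6


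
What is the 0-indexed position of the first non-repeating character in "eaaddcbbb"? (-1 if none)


Input: eaaddcbbb
Character frequencies:
  'a': 2
  'b': 3
  'c': 1
  'd': 2
  'e': 1
Scanning left to right for freq == 1:
  Position 0 ('e'): unique! => answer = 0

0


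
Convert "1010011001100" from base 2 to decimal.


Input: "1010011001100" in base 2
Positional expansion:
  Digit '1' (value 1) x 2^12 = 4096
  Digit '0' (value 0) x 2^11 = 0
  Digit '1' (value 1) x 2^10 = 1024
  Digit '0' (value 0) x 2^9 = 0
  Digit '0' (value 0) x 2^8 = 0
  Digit '1' (value 1) x 2^7 = 128
  Digit '1' (value 1) x 2^6 = 64
  Digit '0' (value 0) x 2^5 = 0
  Digit '0' (value 0) x 2^4 = 0
  Digit '1' (value 1) x 2^3 = 8
  Digit '1' (value 1) x 2^2 = 4
  Digit '0' (value 0) x 2^1 = 0
  Digit '0' (value 0) x 2^0 = 0
Sum = 5324

5324


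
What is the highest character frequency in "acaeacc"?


Input: acaeacc
Character counts:
  'a': 3
  'c': 3
  'e': 1
Maximum frequency: 3

3


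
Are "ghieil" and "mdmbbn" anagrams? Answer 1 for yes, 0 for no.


Strings: "ghieil", "mdmbbn"
Sorted first:  eghiil
Sorted second: bbdmmn
Differ at position 0: 'e' vs 'b' => not anagrams

0


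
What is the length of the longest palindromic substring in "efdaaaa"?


Input: "efdaaaa"
Checking substrings for palindromes:
  [3:7] "aaaa" (len 4) => palindrome
  [3:6] "aaa" (len 3) => palindrome
  [4:7] "aaa" (len 3) => palindrome
  [3:5] "aa" (len 2) => palindrome
  [4:6] "aa" (len 2) => palindrome
  [5:7] "aa" (len 2) => palindrome
Longest palindromic substring: "aaaa" with length 4

4


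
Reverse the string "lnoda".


Input: lnoda
Reading characters right to left:
  Position 4: 'a'
  Position 3: 'd'
  Position 2: 'o'
  Position 1: 'n'
  Position 0: 'l'
Reversed: adonl

adonl


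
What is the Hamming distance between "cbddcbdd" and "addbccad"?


Comparing "cbddcbdd" and "addbccad" position by position:
  Position 0: 'c' vs 'a' => differ
  Position 1: 'b' vs 'd' => differ
  Position 2: 'd' vs 'd' => same
  Position 3: 'd' vs 'b' => differ
  Position 4: 'c' vs 'c' => same
  Position 5: 'b' vs 'c' => differ
  Position 6: 'd' vs 'a' => differ
  Position 7: 'd' vs 'd' => same
Total differences (Hamming distance): 5

5


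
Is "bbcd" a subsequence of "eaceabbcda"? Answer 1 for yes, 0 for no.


Check if "bbcd" is a subsequence of "eaceabbcda"
Greedy scan:
  Position 0 ('e'): no match needed
  Position 1 ('a'): no match needed
  Position 2 ('c'): no match needed
  Position 3 ('e'): no match needed
  Position 4 ('a'): no match needed
  Position 5 ('b'): matches sub[0] = 'b'
  Position 6 ('b'): matches sub[1] = 'b'
  Position 7 ('c'): matches sub[2] = 'c'
  Position 8 ('d'): matches sub[3] = 'd'
  Position 9 ('a'): no match needed
All 4 characters matched => is a subsequence

1


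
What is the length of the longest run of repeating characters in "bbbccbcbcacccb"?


Input: "bbbccbcbcacccb"
Scanning for longest run:
  Position 1 ('b'): continues run of 'b', length=2
  Position 2 ('b'): continues run of 'b', length=3
  Position 3 ('c'): new char, reset run to 1
  Position 4 ('c'): continues run of 'c', length=2
  Position 5 ('b'): new char, reset run to 1
  Position 6 ('c'): new char, reset run to 1
  Position 7 ('b'): new char, reset run to 1
  Position 8 ('c'): new char, reset run to 1
  Position 9 ('a'): new char, reset run to 1
  Position 10 ('c'): new char, reset run to 1
  Position 11 ('c'): continues run of 'c', length=2
  Position 12 ('c'): continues run of 'c', length=3
  Position 13 ('b'): new char, reset run to 1
Longest run: 'b' with length 3

3


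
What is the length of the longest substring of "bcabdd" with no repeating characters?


Input: "bcabdd"
Sliding window (track last position of each char):
  Position 0 ('b'): window [0,0] length 1 -- new best
  Position 1 ('c'): window [0,1] length 2 -- new best
  Position 2 ('a'): window [0,2] length 3 -- new best
  Position 3 ('b'): repeat (last at 0), move window start to 1
  Position 3 ('b'): window [1,3] length 3
  Position 4 ('d'): window [1,4] length 4 -- new best
  Position 5 ('d'): repeat (last at 4), move window start to 5
  Position 5 ('d'): window [5,5] length 1
Longest substring with no repeats: "cabd" with length 4

4


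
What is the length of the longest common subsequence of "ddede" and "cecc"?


LCS of "ddede" and "cecc"
DP table:
           c    e    c    c
      0    0    0    0    0
  d   0    0    0    0    0
  d   0    0    0    0    0
  e   0    0    1    1    1
  d   0    0    1    1    1
  e   0    0    1    1    1
LCS length = dp[5][4] = 1

1


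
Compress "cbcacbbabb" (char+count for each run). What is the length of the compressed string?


Input: cbcacbbabb
Runs:
  'c' x 1 => "c1"
  'b' x 1 => "b1"
  'c' x 1 => "c1"
  'a' x 1 => "a1"
  'c' x 1 => "c1"
  'b' x 2 => "b2"
  'a' x 1 => "a1"
  'b' x 2 => "b2"
Compressed: "c1b1c1a1c1b2a1b2"
Compressed length: 16

16


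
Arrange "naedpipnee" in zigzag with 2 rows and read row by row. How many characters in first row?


Zigzag "naedpipnee" into 2 rows:
Placing characters:
  'n' => row 0
  'a' => row 1
  'e' => row 0
  'd' => row 1
  'p' => row 0
  'i' => row 1
  'p' => row 0
  'n' => row 1
  'e' => row 0
  'e' => row 1
Rows:
  Row 0: "neppe"
  Row 1: "adine"
First row length: 5

5


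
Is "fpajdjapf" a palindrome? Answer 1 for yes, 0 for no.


Input: fpajdjapf
Reversed: fpajdjapf
  Compare pos 0 ('f') with pos 8 ('f'): match
  Compare pos 1 ('p') with pos 7 ('p'): match
  Compare pos 2 ('a') with pos 6 ('a'): match
  Compare pos 3 ('j') with pos 5 ('j'): match
Result: palindrome

1


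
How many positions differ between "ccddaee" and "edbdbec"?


Comparing "ccddaee" and "edbdbec" position by position:
  Position 0: 'c' vs 'e' => DIFFER
  Position 1: 'c' vs 'd' => DIFFER
  Position 2: 'd' vs 'b' => DIFFER
  Position 3: 'd' vs 'd' => same
  Position 4: 'a' vs 'b' => DIFFER
  Position 5: 'e' vs 'e' => same
  Position 6: 'e' vs 'c' => DIFFER
Positions that differ: 5

5


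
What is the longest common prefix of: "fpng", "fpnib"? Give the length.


Words: fpng, fpnib
  Position 0: all 'f' => match
  Position 1: all 'p' => match
  Position 2: all 'n' => match
  Position 3: ('g', 'i') => mismatch, stop
LCP = "fpn" (length 3)

3


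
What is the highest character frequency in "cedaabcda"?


Input: cedaabcda
Character counts:
  'a': 3
  'b': 1
  'c': 2
  'd': 2
  'e': 1
Maximum frequency: 3

3


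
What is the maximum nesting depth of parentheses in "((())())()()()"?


Input: "((())())()()()"
Tracking depth:
  Position 0 '(': depth becomes 1
  Position 1 '(': depth becomes 2
  Position 2 '(': depth becomes 3
  Position 3 ')': depth becomes 2
  Position 4 ')': depth becomes 1
  Position 5 '(': depth becomes 2
  Position 6 ')': depth becomes 1
  Position 7 ')': depth becomes 0
  Position 8 '(': depth becomes 1
  Position 9 ')': depth becomes 0
  Position 10 '(': depth becomes 1
  Position 11 ')': depth becomes 0
  Position 12 '(': depth becomes 1
  Position 13 ')': depth becomes 0
Maximum depth reached: 3

3


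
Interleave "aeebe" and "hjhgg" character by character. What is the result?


Interleaving "aeebe" and "hjhgg":
  Position 0: 'a' from first, 'h' from second => "ah"
  Position 1: 'e' from first, 'j' from second => "ej"
  Position 2: 'e' from first, 'h' from second => "eh"
  Position 3: 'b' from first, 'g' from second => "bg"
  Position 4: 'e' from first, 'g' from second => "eg"
Result: ahejehbgeg

ahejehbgeg


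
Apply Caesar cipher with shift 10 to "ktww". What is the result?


Caesar cipher: shift "ktww" by 10
  'k' (pos 10) + 10 = pos 20 = 'u'
  't' (pos 19) + 10 = pos 3 = 'd'
  'w' (pos 22) + 10 = pos 6 = 'g'
  'w' (pos 22) + 10 = pos 6 = 'g'
Result: udgg

udgg


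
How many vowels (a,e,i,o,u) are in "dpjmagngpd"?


Input: dpjmagngpd
Checking each character:
  'd' at position 0: consonant
  'p' at position 1: consonant
  'j' at position 2: consonant
  'm' at position 3: consonant
  'a' at position 4: vowel (running total: 1)
  'g' at position 5: consonant
  'n' at position 6: consonant
  'g' at position 7: consonant
  'p' at position 8: consonant
  'd' at position 9: consonant
Total vowels: 1

1


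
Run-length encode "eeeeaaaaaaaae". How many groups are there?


Input: eeeeaaaaaaaae
Scanning for consecutive runs:
  Group 1: 'e' x 4 (positions 0-3)
  Group 2: 'a' x 8 (positions 4-11)
  Group 3: 'e' x 1 (positions 12-12)
Total groups: 3

3


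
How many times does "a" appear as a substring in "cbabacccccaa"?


Searching for "a" in "cbabacccccaa"
Scanning each position:
  Position 0: "c" => no
  Position 1: "b" => no
  Position 2: "a" => MATCH
  Position 3: "b" => no
  Position 4: "a" => MATCH
  Position 5: "c" => no
  Position 6: "c" => no
  Position 7: "c" => no
  Position 8: "c" => no
  Position 9: "c" => no
  Position 10: "a" => MATCH
  Position 11: "a" => MATCH
Total occurrences: 4

4


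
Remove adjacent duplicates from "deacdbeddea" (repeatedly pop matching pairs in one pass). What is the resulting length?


Input: deacdbeddea
Stack-based adjacent duplicate removal:
  Read 'd': push. Stack: d
  Read 'e': push. Stack: de
  Read 'a': push. Stack: dea
  Read 'c': push. Stack: deac
  Read 'd': push. Stack: deacd
  Read 'b': push. Stack: deacdb
  Read 'e': push. Stack: deacdbe
  Read 'd': push. Stack: deacdbed
  Read 'd': matches stack top 'd' => pop. Stack: deacdbe
  Read 'e': matches stack top 'e' => pop. Stack: deacdb
  Read 'a': push. Stack: deacdba
Final stack: "deacdba" (length 7)

7


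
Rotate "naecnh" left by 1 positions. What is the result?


Input: "naecnh", rotate left by 1
First 1 characters: "n"
Remaining characters: "aecnh"
Concatenate remaining + first: "aecnh" + "n" = "aecnhn"

aecnhn


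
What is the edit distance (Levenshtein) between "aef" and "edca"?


Computing edit distance: "aef" -> "edca"
DP table:
           e    d    c    a
      0    1    2    3    4
  a   1    1    2    3    3
  e   2    1    2    3    4
  f   3    2    2    3    4
Edit distance = dp[3][4] = 4

4


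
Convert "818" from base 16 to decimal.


Input: "818" in base 16
Positional expansion:
  Digit '8' (value 8) x 16^2 = 2048
  Digit '1' (value 1) x 16^1 = 16
  Digit '8' (value 8) x 16^0 = 8
Sum = 2072

2072


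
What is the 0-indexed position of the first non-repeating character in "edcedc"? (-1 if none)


Input: edcedc
Character frequencies:
  'c': 2
  'd': 2
  'e': 2
Scanning left to right for freq == 1:
  Position 0 ('e'): freq=2, skip
  Position 1 ('d'): freq=2, skip
  Position 2 ('c'): freq=2, skip
  Position 3 ('e'): freq=2, skip
  Position 4 ('d'): freq=2, skip
  Position 5 ('c'): freq=2, skip
  No unique character found => answer = -1

-1


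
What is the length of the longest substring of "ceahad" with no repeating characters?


Input: "ceahad"
Sliding window (track last position of each char):
  Position 0 ('c'): window [0,0] length 1 -- new best
  Position 1 ('e'): window [0,1] length 2 -- new best
  Position 2 ('a'): window [0,2] length 3 -- new best
  Position 3 ('h'): window [0,3] length 4 -- new best
  Position 4 ('a'): repeat (last at 2), move window start to 3
  Position 4 ('a'): window [3,4] length 2
  Position 5 ('d'): window [3,5] length 3
Longest substring with no repeats: "ceah" with length 4

4


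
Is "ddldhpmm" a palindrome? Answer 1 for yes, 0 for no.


Input: ddldhpmm
Reversed: mmphdldd
  Compare pos 0 ('d') with pos 7 ('m'): MISMATCH
  Compare pos 1 ('d') with pos 6 ('m'): MISMATCH
  Compare pos 2 ('l') with pos 5 ('p'): MISMATCH
  Compare pos 3 ('d') with pos 4 ('h'): MISMATCH
Result: not a palindrome

0


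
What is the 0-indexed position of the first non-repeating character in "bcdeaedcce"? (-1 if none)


Input: bcdeaedcce
Character frequencies:
  'a': 1
  'b': 1
  'c': 3
  'd': 2
  'e': 3
Scanning left to right for freq == 1:
  Position 0 ('b'): unique! => answer = 0

0


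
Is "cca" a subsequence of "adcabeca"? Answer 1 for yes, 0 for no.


Check if "cca" is a subsequence of "adcabeca"
Greedy scan:
  Position 0 ('a'): no match needed
  Position 1 ('d'): no match needed
  Position 2 ('c'): matches sub[0] = 'c'
  Position 3 ('a'): no match needed
  Position 4 ('b'): no match needed
  Position 5 ('e'): no match needed
  Position 6 ('c'): matches sub[1] = 'c'
  Position 7 ('a'): matches sub[2] = 'a'
All 3 characters matched => is a subsequence

1


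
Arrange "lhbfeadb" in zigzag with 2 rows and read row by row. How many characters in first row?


Zigzag "lhbfeadb" into 2 rows:
Placing characters:
  'l' => row 0
  'h' => row 1
  'b' => row 0
  'f' => row 1
  'e' => row 0
  'a' => row 1
  'd' => row 0
  'b' => row 1
Rows:
  Row 0: "lbed"
  Row 1: "hfab"
First row length: 4

4


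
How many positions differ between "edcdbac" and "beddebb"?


Comparing "edcdbac" and "beddebb" position by position:
  Position 0: 'e' vs 'b' => DIFFER
  Position 1: 'd' vs 'e' => DIFFER
  Position 2: 'c' vs 'd' => DIFFER
  Position 3: 'd' vs 'd' => same
  Position 4: 'b' vs 'e' => DIFFER
  Position 5: 'a' vs 'b' => DIFFER
  Position 6: 'c' vs 'b' => DIFFER
Positions that differ: 6

6


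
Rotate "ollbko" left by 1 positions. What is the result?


Input: "ollbko", rotate left by 1
First 1 characters: "o"
Remaining characters: "llbko"
Concatenate remaining + first: "llbko" + "o" = "llbkoo"

llbkoo


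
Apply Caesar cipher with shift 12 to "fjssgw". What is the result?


Caesar cipher: shift "fjssgw" by 12
  'f' (pos 5) + 12 = pos 17 = 'r'
  'j' (pos 9) + 12 = pos 21 = 'v'
  's' (pos 18) + 12 = pos 4 = 'e'
  's' (pos 18) + 12 = pos 4 = 'e'
  'g' (pos 6) + 12 = pos 18 = 's'
  'w' (pos 22) + 12 = pos 8 = 'i'
Result: rveesi

rveesi


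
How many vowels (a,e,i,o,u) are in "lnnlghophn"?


Input: lnnlghophn
Checking each character:
  'l' at position 0: consonant
  'n' at position 1: consonant
  'n' at position 2: consonant
  'l' at position 3: consonant
  'g' at position 4: consonant
  'h' at position 5: consonant
  'o' at position 6: vowel (running total: 1)
  'p' at position 7: consonant
  'h' at position 8: consonant
  'n' at position 9: consonant
Total vowels: 1

1


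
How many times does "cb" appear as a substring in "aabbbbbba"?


Searching for "cb" in "aabbbbbba"
Scanning each position:
  Position 0: "aa" => no
  Position 1: "ab" => no
  Position 2: "bb" => no
  Position 3: "bb" => no
  Position 4: "bb" => no
  Position 5: "bb" => no
  Position 6: "bb" => no
  Position 7: "ba" => no
Total occurrences: 0

0


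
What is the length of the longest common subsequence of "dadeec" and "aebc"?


LCS of "dadeec" and "aebc"
DP table:
           a    e    b    c
      0    0    0    0    0
  d   0    0    0    0    0
  a   0    1    1    1    1
  d   0    1    1    1    1
  e   0    1    2    2    2
  e   0    1    2    2    2
  c   0    1    2    2    3
LCS length = dp[6][4] = 3

3


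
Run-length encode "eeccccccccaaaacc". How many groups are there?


Input: eeccccccccaaaacc
Scanning for consecutive runs:
  Group 1: 'e' x 2 (positions 0-1)
  Group 2: 'c' x 8 (positions 2-9)
  Group 3: 'a' x 4 (positions 10-13)
  Group 4: 'c' x 2 (positions 14-15)
Total groups: 4

4


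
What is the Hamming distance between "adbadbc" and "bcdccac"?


Comparing "adbadbc" and "bcdccac" position by position:
  Position 0: 'a' vs 'b' => differ
  Position 1: 'd' vs 'c' => differ
  Position 2: 'b' vs 'd' => differ
  Position 3: 'a' vs 'c' => differ
  Position 4: 'd' vs 'c' => differ
  Position 5: 'b' vs 'a' => differ
  Position 6: 'c' vs 'c' => same
Total differences (Hamming distance): 6

6


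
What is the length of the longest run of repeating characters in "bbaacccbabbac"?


Input: "bbaacccbabbac"
Scanning for longest run:
  Position 1 ('b'): continues run of 'b', length=2
  Position 2 ('a'): new char, reset run to 1
  Position 3 ('a'): continues run of 'a', length=2
  Position 4 ('c'): new char, reset run to 1
  Position 5 ('c'): continues run of 'c', length=2
  Position 6 ('c'): continues run of 'c', length=3
  Position 7 ('b'): new char, reset run to 1
  Position 8 ('a'): new char, reset run to 1
  Position 9 ('b'): new char, reset run to 1
  Position 10 ('b'): continues run of 'b', length=2
  Position 11 ('a'): new char, reset run to 1
  Position 12 ('c'): new char, reset run to 1
Longest run: 'c' with length 3

3


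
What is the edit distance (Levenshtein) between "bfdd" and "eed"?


Computing edit distance: "bfdd" -> "eed"
DP table:
           e    e    d
      0    1    2    3
  b   1    1    2    3
  f   2    2    2    3
  d   3    3    3    2
  d   4    4    4    3
Edit distance = dp[4][3] = 3

3


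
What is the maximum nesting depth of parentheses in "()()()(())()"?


Input: "()()()(())()"
Tracking depth:
  Position 0 '(': depth becomes 1
  Position 1 ')': depth becomes 0
  Position 2 '(': depth becomes 1
  Position 3 ')': depth becomes 0
  Position 4 '(': depth becomes 1
  Position 5 ')': depth becomes 0
  Position 6 '(': depth becomes 1
  Position 7 '(': depth becomes 2
  Position 8 ')': depth becomes 1
  Position 9 ')': depth becomes 0
  Position 10 '(': depth becomes 1
  Position 11 ')': depth becomes 0
Maximum depth reached: 2

2


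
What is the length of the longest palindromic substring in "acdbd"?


Input: "acdbd"
Checking substrings for palindromes:
  [2:5] "dbd" (len 3) => palindrome
Longest palindromic substring: "dbd" with length 3

3


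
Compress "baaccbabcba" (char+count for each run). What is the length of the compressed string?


Input: baaccbabcba
Runs:
  'b' x 1 => "b1"
  'a' x 2 => "a2"
  'c' x 2 => "c2"
  'b' x 1 => "b1"
  'a' x 1 => "a1"
  'b' x 1 => "b1"
  'c' x 1 => "c1"
  'b' x 1 => "b1"
  'a' x 1 => "a1"
Compressed: "b1a2c2b1a1b1c1b1a1"
Compressed length: 18

18


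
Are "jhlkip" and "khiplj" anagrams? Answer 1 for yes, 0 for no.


Strings: "jhlkip", "khiplj"
Sorted first:  hijklp
Sorted second: hijklp
Sorted forms match => anagrams

1


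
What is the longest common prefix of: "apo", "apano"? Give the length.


Words: apo, apano
  Position 0: all 'a' => match
  Position 1: all 'p' => match
  Position 2: ('o', 'a') => mismatch, stop
LCP = "ap" (length 2)

2


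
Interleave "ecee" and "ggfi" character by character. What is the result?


Interleaving "ecee" and "ggfi":
  Position 0: 'e' from first, 'g' from second => "eg"
  Position 1: 'c' from first, 'g' from second => "cg"
  Position 2: 'e' from first, 'f' from second => "ef"
  Position 3: 'e' from first, 'i' from second => "ei"
Result: egcgefei

egcgefei


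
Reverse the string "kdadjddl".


Input: kdadjddl
Reading characters right to left:
  Position 7: 'l'
  Position 6: 'd'
  Position 5: 'd'
  Position 4: 'j'
  Position 3: 'd'
  Position 2: 'a'
  Position 1: 'd'
  Position 0: 'k'
Reversed: lddjdadk

lddjdadk


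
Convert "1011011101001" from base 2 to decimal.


Input: "1011011101001" in base 2
Positional expansion:
  Digit '1' (value 1) x 2^12 = 4096
  Digit '0' (value 0) x 2^11 = 0
  Digit '1' (value 1) x 2^10 = 1024
  Digit '1' (value 1) x 2^9 = 512
  Digit '0' (value 0) x 2^8 = 0
  Digit '1' (value 1) x 2^7 = 128
  Digit '1' (value 1) x 2^6 = 64
  Digit '1' (value 1) x 2^5 = 32
  Digit '0' (value 0) x 2^4 = 0
  Digit '1' (value 1) x 2^3 = 8
  Digit '0' (value 0) x 2^2 = 0
  Digit '0' (value 0) x 2^1 = 0
  Digit '1' (value 1) x 2^0 = 1
Sum = 5865

5865


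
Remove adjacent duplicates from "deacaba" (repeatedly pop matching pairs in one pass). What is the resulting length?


Input: deacaba
Stack-based adjacent duplicate removal:
  Read 'd': push. Stack: d
  Read 'e': push. Stack: de
  Read 'a': push. Stack: dea
  Read 'c': push. Stack: deac
  Read 'a': push. Stack: deaca
  Read 'b': push. Stack: deacab
  Read 'a': push. Stack: deacaba
Final stack: "deacaba" (length 7)

7


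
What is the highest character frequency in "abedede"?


Input: abedede
Character counts:
  'a': 1
  'b': 1
  'd': 2
  'e': 3
Maximum frequency: 3

3


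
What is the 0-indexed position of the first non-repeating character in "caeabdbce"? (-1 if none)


Input: caeabdbce
Character frequencies:
  'a': 2
  'b': 2
  'c': 2
  'd': 1
  'e': 2
Scanning left to right for freq == 1:
  Position 0 ('c'): freq=2, skip
  Position 1 ('a'): freq=2, skip
  Position 2 ('e'): freq=2, skip
  Position 3 ('a'): freq=2, skip
  Position 4 ('b'): freq=2, skip
  Position 5 ('d'): unique! => answer = 5

5


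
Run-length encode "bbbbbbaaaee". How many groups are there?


Input: bbbbbbaaaee
Scanning for consecutive runs:
  Group 1: 'b' x 6 (positions 0-5)
  Group 2: 'a' x 3 (positions 6-8)
  Group 3: 'e' x 2 (positions 9-10)
Total groups: 3

3


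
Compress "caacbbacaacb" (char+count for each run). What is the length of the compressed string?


Input: caacbbacaacb
Runs:
  'c' x 1 => "c1"
  'a' x 2 => "a2"
  'c' x 1 => "c1"
  'b' x 2 => "b2"
  'a' x 1 => "a1"
  'c' x 1 => "c1"
  'a' x 2 => "a2"
  'c' x 1 => "c1"
  'b' x 1 => "b1"
Compressed: "c1a2c1b2a1c1a2c1b1"
Compressed length: 18

18


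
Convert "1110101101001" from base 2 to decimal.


Input: "1110101101001" in base 2
Positional expansion:
  Digit '1' (value 1) x 2^12 = 4096
  Digit '1' (value 1) x 2^11 = 2048
  Digit '1' (value 1) x 2^10 = 1024
  Digit '0' (value 0) x 2^9 = 0
  Digit '1' (value 1) x 2^8 = 256
  Digit '0' (value 0) x 2^7 = 0
  Digit '1' (value 1) x 2^6 = 64
  Digit '1' (value 1) x 2^5 = 32
  Digit '0' (value 0) x 2^4 = 0
  Digit '1' (value 1) x 2^3 = 8
  Digit '0' (value 0) x 2^2 = 0
  Digit '0' (value 0) x 2^1 = 0
  Digit '1' (value 1) x 2^0 = 1
Sum = 7529

7529


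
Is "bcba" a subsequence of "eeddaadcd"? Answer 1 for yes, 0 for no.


Check if "bcba" is a subsequence of "eeddaadcd"
Greedy scan:
  Position 0 ('e'): no match needed
  Position 1 ('e'): no match needed
  Position 2 ('d'): no match needed
  Position 3 ('d'): no match needed
  Position 4 ('a'): no match needed
  Position 5 ('a'): no match needed
  Position 6 ('d'): no match needed
  Position 7 ('c'): no match needed
  Position 8 ('d'): no match needed
Only matched 0/4 characters => not a subsequence

0


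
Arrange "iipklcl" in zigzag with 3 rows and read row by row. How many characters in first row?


Zigzag "iipklcl" into 3 rows:
Placing characters:
  'i' => row 0
  'i' => row 1
  'p' => row 2
  'k' => row 1
  'l' => row 0
  'c' => row 1
  'l' => row 2
Rows:
  Row 0: "il"
  Row 1: "ikc"
  Row 2: "pl"
First row length: 2

2


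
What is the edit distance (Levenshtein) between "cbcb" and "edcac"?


Computing edit distance: "cbcb" -> "edcac"
DP table:
           e    d    c    a    c
      0    1    2    3    4    5
  c   1    1    2    2    3    4
  b   2    2    2    3    3    4
  c   3    3    3    2    3    3
  b   4    4    4    3    3    4
Edit distance = dp[4][5] = 4

4


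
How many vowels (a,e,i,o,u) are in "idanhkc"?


Input: idanhkc
Checking each character:
  'i' at position 0: vowel (running total: 1)
  'd' at position 1: consonant
  'a' at position 2: vowel (running total: 2)
  'n' at position 3: consonant
  'h' at position 4: consonant
  'k' at position 5: consonant
  'c' at position 6: consonant
Total vowels: 2

2


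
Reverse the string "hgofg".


Input: hgofg
Reading characters right to left:
  Position 4: 'g'
  Position 3: 'f'
  Position 2: 'o'
  Position 1: 'g'
  Position 0: 'h'
Reversed: gfogh

gfogh


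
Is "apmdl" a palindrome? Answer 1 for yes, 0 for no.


Input: apmdl
Reversed: ldmpa
  Compare pos 0 ('a') with pos 4 ('l'): MISMATCH
  Compare pos 1 ('p') with pos 3 ('d'): MISMATCH
Result: not a palindrome

0


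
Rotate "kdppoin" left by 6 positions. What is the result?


Input: "kdppoin", rotate left by 6
First 6 characters: "kdppoi"
Remaining characters: "n"
Concatenate remaining + first: "n" + "kdppoi" = "nkdppoi"

nkdppoi


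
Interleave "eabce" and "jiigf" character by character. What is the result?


Interleaving "eabce" and "jiigf":
  Position 0: 'e' from first, 'j' from second => "ej"
  Position 1: 'a' from first, 'i' from second => "ai"
  Position 2: 'b' from first, 'i' from second => "bi"
  Position 3: 'c' from first, 'g' from second => "cg"
  Position 4: 'e' from first, 'f' from second => "ef"
Result: ejaibicgef

ejaibicgef


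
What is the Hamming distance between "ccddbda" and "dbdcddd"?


Comparing "ccddbda" and "dbdcddd" position by position:
  Position 0: 'c' vs 'd' => differ
  Position 1: 'c' vs 'b' => differ
  Position 2: 'd' vs 'd' => same
  Position 3: 'd' vs 'c' => differ
  Position 4: 'b' vs 'd' => differ
  Position 5: 'd' vs 'd' => same
  Position 6: 'a' vs 'd' => differ
Total differences (Hamming distance): 5

5


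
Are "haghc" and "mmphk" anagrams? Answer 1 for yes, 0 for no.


Strings: "haghc", "mmphk"
Sorted first:  acghh
Sorted second: hkmmp
Differ at position 0: 'a' vs 'h' => not anagrams

0


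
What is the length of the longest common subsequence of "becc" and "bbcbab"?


LCS of "becc" and "bbcbab"
DP table:
           b    b    c    b    a    b
      0    0    0    0    0    0    0
  b   0    1    1    1    1    1    1
  e   0    1    1    1    1    1    1
  c   0    1    1    2    2    2    2
  c   0    1    1    2    2    2    2
LCS length = dp[4][6] = 2

2


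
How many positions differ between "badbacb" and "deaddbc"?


Comparing "badbacb" and "deaddbc" position by position:
  Position 0: 'b' vs 'd' => DIFFER
  Position 1: 'a' vs 'e' => DIFFER
  Position 2: 'd' vs 'a' => DIFFER
  Position 3: 'b' vs 'd' => DIFFER
  Position 4: 'a' vs 'd' => DIFFER
  Position 5: 'c' vs 'b' => DIFFER
  Position 6: 'b' vs 'c' => DIFFER
Positions that differ: 7

7


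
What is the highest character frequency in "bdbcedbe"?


Input: bdbcedbe
Character counts:
  'b': 3
  'c': 1
  'd': 2
  'e': 2
Maximum frequency: 3

3


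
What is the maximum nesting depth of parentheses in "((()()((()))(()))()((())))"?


Input: "((()()((()))(()))()((())))"
Tracking depth:
  Position 0 '(': depth becomes 1
  Position 1 '(': depth becomes 2
  Position 2 '(': depth becomes 3
  Position 3 ')': depth becomes 2
  Position 4 '(': depth becomes 3
  Position 5 ')': depth becomes 2
  Position 6 '(': depth becomes 3
  Position 7 '(': depth becomes 4
  Position 8 '(': depth becomes 5
  Position 9 ')': depth becomes 4
  Position 10 ')': depth becomes 3
  Position 11 ')': depth becomes 2
  Position 12 '(': depth becomes 3
  Position 13 '(': depth becomes 4
  Position 14 ')': depth becomes 3
  Position 15 ')': depth becomes 2
  Position 16 ')': depth becomes 1
  Position 17 '(': depth becomes 2
  Position 18 ')': depth becomes 1
  Position 19 '(': depth becomes 2
  Position 20 '(': depth becomes 3
  Position 21 '(': depth becomes 4
  Position 22 ')': depth becomes 3
  Position 23 ')': depth becomes 2
  Position 24 ')': depth becomes 1
  Position 25 ')': depth becomes 0
Maximum depth reached: 5

5


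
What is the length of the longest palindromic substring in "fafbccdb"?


Input: "fafbccdb"
Checking substrings for palindromes:
  [0:3] "faf" (len 3) => palindrome
  [4:6] "cc" (len 2) => palindrome
Longest palindromic substring: "faf" with length 3

3


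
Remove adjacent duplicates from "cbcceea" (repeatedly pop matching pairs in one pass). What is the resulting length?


Input: cbcceea
Stack-based adjacent duplicate removal:
  Read 'c': push. Stack: c
  Read 'b': push. Stack: cb
  Read 'c': push. Stack: cbc
  Read 'c': matches stack top 'c' => pop. Stack: cb
  Read 'e': push. Stack: cbe
  Read 'e': matches stack top 'e' => pop. Stack: cb
  Read 'a': push. Stack: cba
Final stack: "cba" (length 3)

3


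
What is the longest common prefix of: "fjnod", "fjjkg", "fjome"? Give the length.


Words: fjnod, fjjkg, fjome
  Position 0: all 'f' => match
  Position 1: all 'j' => match
  Position 2: ('n', 'j', 'o') => mismatch, stop
LCP = "fj" (length 2)

2


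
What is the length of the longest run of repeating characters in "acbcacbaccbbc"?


Input: "acbcacbaccbbc"
Scanning for longest run:
  Position 1 ('c'): new char, reset run to 1
  Position 2 ('b'): new char, reset run to 1
  Position 3 ('c'): new char, reset run to 1
  Position 4 ('a'): new char, reset run to 1
  Position 5 ('c'): new char, reset run to 1
  Position 6 ('b'): new char, reset run to 1
  Position 7 ('a'): new char, reset run to 1
  Position 8 ('c'): new char, reset run to 1
  Position 9 ('c'): continues run of 'c', length=2
  Position 10 ('b'): new char, reset run to 1
  Position 11 ('b'): continues run of 'b', length=2
  Position 12 ('c'): new char, reset run to 1
Longest run: 'c' with length 2

2


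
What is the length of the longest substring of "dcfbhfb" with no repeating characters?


Input: "dcfbhfb"
Sliding window (track last position of each char):
  Position 0 ('d'): window [0,0] length 1 -- new best
  Position 1 ('c'): window [0,1] length 2 -- new best
  Position 2 ('f'): window [0,2] length 3 -- new best
  Position 3 ('b'): window [0,3] length 4 -- new best
  Position 4 ('h'): window [0,4] length 5 -- new best
  Position 5 ('f'): repeat (last at 2), move window start to 3
  Position 5 ('f'): window [3,5] length 3
  Position 6 ('b'): repeat (last at 3), move window start to 4
  Position 6 ('b'): window [4,6] length 3
Longest substring with no repeats: "dcfbh" with length 5

5


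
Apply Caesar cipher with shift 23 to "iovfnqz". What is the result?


Caesar cipher: shift "iovfnqz" by 23
  'i' (pos 8) + 23 = pos 5 = 'f'
  'o' (pos 14) + 23 = pos 11 = 'l'
  'v' (pos 21) + 23 = pos 18 = 's'
  'f' (pos 5) + 23 = pos 2 = 'c'
  'n' (pos 13) + 23 = pos 10 = 'k'
  'q' (pos 16) + 23 = pos 13 = 'n'
  'z' (pos 25) + 23 = pos 22 = 'w'
Result: flscknw

flscknw


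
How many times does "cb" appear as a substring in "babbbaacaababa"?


Searching for "cb" in "babbbaacaababa"
Scanning each position:
  Position 0: "ba" => no
  Position 1: "ab" => no
  Position 2: "bb" => no
  Position 3: "bb" => no
  Position 4: "ba" => no
  Position 5: "aa" => no
  Position 6: "ac" => no
  Position 7: "ca" => no
  Position 8: "aa" => no
  Position 9: "ab" => no
  Position 10: "ba" => no
  Position 11: "ab" => no
  Position 12: "ba" => no
Total occurrences: 0

0


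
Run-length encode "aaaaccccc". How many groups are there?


Input: aaaaccccc
Scanning for consecutive runs:
  Group 1: 'a' x 4 (positions 0-3)
  Group 2: 'c' x 5 (positions 4-8)
Total groups: 2

2


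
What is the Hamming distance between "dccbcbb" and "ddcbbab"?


Comparing "dccbcbb" and "ddcbbab" position by position:
  Position 0: 'd' vs 'd' => same
  Position 1: 'c' vs 'd' => differ
  Position 2: 'c' vs 'c' => same
  Position 3: 'b' vs 'b' => same
  Position 4: 'c' vs 'b' => differ
  Position 5: 'b' vs 'a' => differ
  Position 6: 'b' vs 'b' => same
Total differences (Hamming distance): 3

3


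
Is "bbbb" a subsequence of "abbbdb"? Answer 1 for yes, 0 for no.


Check if "bbbb" is a subsequence of "abbbdb"
Greedy scan:
  Position 0 ('a'): no match needed
  Position 1 ('b'): matches sub[0] = 'b'
  Position 2 ('b'): matches sub[1] = 'b'
  Position 3 ('b'): matches sub[2] = 'b'
  Position 4 ('d'): no match needed
  Position 5 ('b'): matches sub[3] = 'b'
All 4 characters matched => is a subsequence

1


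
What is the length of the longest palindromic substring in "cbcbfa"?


Input: "cbcbfa"
Checking substrings for palindromes:
  [0:3] "cbc" (len 3) => palindrome
  [1:4] "bcb" (len 3) => palindrome
Longest palindromic substring: "cbc" with length 3

3


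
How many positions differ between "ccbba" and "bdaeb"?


Comparing "ccbba" and "bdaeb" position by position:
  Position 0: 'c' vs 'b' => DIFFER
  Position 1: 'c' vs 'd' => DIFFER
  Position 2: 'b' vs 'a' => DIFFER
  Position 3: 'b' vs 'e' => DIFFER
  Position 4: 'a' vs 'b' => DIFFER
Positions that differ: 5

5


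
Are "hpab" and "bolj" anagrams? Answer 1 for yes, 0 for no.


Strings: "hpab", "bolj"
Sorted first:  abhp
Sorted second: bjlo
Differ at position 0: 'a' vs 'b' => not anagrams

0


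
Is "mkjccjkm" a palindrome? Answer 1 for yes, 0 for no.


Input: mkjccjkm
Reversed: mkjccjkm
  Compare pos 0 ('m') with pos 7 ('m'): match
  Compare pos 1 ('k') with pos 6 ('k'): match
  Compare pos 2 ('j') with pos 5 ('j'): match
  Compare pos 3 ('c') with pos 4 ('c'): match
Result: palindrome

1


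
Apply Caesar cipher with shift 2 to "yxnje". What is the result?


Caesar cipher: shift "yxnje" by 2
  'y' (pos 24) + 2 = pos 0 = 'a'
  'x' (pos 23) + 2 = pos 25 = 'z'
  'n' (pos 13) + 2 = pos 15 = 'p'
  'j' (pos 9) + 2 = pos 11 = 'l'
  'e' (pos 4) + 2 = pos 6 = 'g'
Result: azplg

azplg


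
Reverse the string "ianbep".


Input: ianbep
Reading characters right to left:
  Position 5: 'p'
  Position 4: 'e'
  Position 3: 'b'
  Position 2: 'n'
  Position 1: 'a'
  Position 0: 'i'
Reversed: pebnai

pebnai


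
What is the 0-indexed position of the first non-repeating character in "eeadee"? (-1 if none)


Input: eeadee
Character frequencies:
  'a': 1
  'd': 1
  'e': 4
Scanning left to right for freq == 1:
  Position 0 ('e'): freq=4, skip
  Position 1 ('e'): freq=4, skip
  Position 2 ('a'): unique! => answer = 2

2


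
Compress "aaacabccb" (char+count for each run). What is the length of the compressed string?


Input: aaacabccb
Runs:
  'a' x 3 => "a3"
  'c' x 1 => "c1"
  'a' x 1 => "a1"
  'b' x 1 => "b1"
  'c' x 2 => "c2"
  'b' x 1 => "b1"
Compressed: "a3c1a1b1c2b1"
Compressed length: 12

12


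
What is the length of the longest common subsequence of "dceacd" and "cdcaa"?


LCS of "dceacd" and "cdcaa"
DP table:
           c    d    c    a    a
      0    0    0    0    0    0
  d   0    0    1    1    1    1
  c   0    1    1    2    2    2
  e   0    1    1    2    2    2
  a   0    1    1    2    3    3
  c   0    1    1    2    3    3
  d   0    1    2    2    3    3
LCS length = dp[6][5] = 3

3


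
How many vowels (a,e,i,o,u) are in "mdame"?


Input: mdame
Checking each character:
  'm' at position 0: consonant
  'd' at position 1: consonant
  'a' at position 2: vowel (running total: 1)
  'm' at position 3: consonant
  'e' at position 4: vowel (running total: 2)
Total vowels: 2

2


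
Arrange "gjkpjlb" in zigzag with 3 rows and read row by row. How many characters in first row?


Zigzag "gjkpjlb" into 3 rows:
Placing characters:
  'g' => row 0
  'j' => row 1
  'k' => row 2
  'p' => row 1
  'j' => row 0
  'l' => row 1
  'b' => row 2
Rows:
  Row 0: "gj"
  Row 1: "jpl"
  Row 2: "kb"
First row length: 2

2


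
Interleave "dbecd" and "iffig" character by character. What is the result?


Interleaving "dbecd" and "iffig":
  Position 0: 'd' from first, 'i' from second => "di"
  Position 1: 'b' from first, 'f' from second => "bf"
  Position 2: 'e' from first, 'f' from second => "ef"
  Position 3: 'c' from first, 'i' from second => "ci"
  Position 4: 'd' from first, 'g' from second => "dg"
Result: dibfefcidg

dibfefcidg


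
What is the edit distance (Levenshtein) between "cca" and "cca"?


Computing edit distance: "cca" -> "cca"
DP table:
           c    c    a
      0    1    2    3
  c   1    0    1    2
  c   2    1    0    1
  a   3    2    1    0
Edit distance = dp[3][3] = 0

0


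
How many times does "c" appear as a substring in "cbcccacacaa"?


Searching for "c" in "cbcccacacaa"
Scanning each position:
  Position 0: "c" => MATCH
  Position 1: "b" => no
  Position 2: "c" => MATCH
  Position 3: "c" => MATCH
  Position 4: "c" => MATCH
  Position 5: "a" => no
  Position 6: "c" => MATCH
  Position 7: "a" => no
  Position 8: "c" => MATCH
  Position 9: "a" => no
  Position 10: "a" => no
Total occurrences: 6

6


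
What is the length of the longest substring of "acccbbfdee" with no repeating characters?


Input: "acccbbfdee"
Sliding window (track last position of each char):
  Position 0 ('a'): window [0,0] length 1 -- new best
  Position 1 ('c'): window [0,1] length 2 -- new best
  Position 2 ('c'): repeat (last at 1), move window start to 2
  Position 2 ('c'): window [2,2] length 1
  Position 3 ('c'): repeat (last at 2), move window start to 3
  Position 3 ('c'): window [3,3] length 1
  Position 4 ('b'): window [3,4] length 2
  Position 5 ('b'): repeat (last at 4), move window start to 5
  Position 5 ('b'): window [5,5] length 1
  Position 6 ('f'): window [5,6] length 2
  Position 7 ('d'): window [5,7] length 3 -- new best
  Position 8 ('e'): window [5,8] length 4 -- new best
  Position 9 ('e'): repeat (last at 8), move window start to 9
  Position 9 ('e'): window [9,9] length 1
Longest substring with no repeats: "bfde" with length 4

4


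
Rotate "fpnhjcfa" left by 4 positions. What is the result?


Input: "fpnhjcfa", rotate left by 4
First 4 characters: "fpnh"
Remaining characters: "jcfa"
Concatenate remaining + first: "jcfa" + "fpnh" = "jcfafpnh"

jcfafpnh


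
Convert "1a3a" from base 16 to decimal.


Input: "1a3a" in base 16
Positional expansion:
  Digit '1' (value 1) x 16^3 = 4096
  Digit 'a' (value 10) x 16^2 = 2560
  Digit '3' (value 3) x 16^1 = 48
  Digit 'a' (value 10) x 16^0 = 10
Sum = 6714

6714


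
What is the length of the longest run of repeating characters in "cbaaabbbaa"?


Input: "cbaaabbbaa"
Scanning for longest run:
  Position 1 ('b'): new char, reset run to 1
  Position 2 ('a'): new char, reset run to 1
  Position 3 ('a'): continues run of 'a', length=2
  Position 4 ('a'): continues run of 'a', length=3
  Position 5 ('b'): new char, reset run to 1
  Position 6 ('b'): continues run of 'b', length=2
  Position 7 ('b'): continues run of 'b', length=3
  Position 8 ('a'): new char, reset run to 1
  Position 9 ('a'): continues run of 'a', length=2
Longest run: 'a' with length 3

3


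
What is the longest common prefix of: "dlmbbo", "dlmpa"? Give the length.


Words: dlmbbo, dlmpa
  Position 0: all 'd' => match
  Position 1: all 'l' => match
  Position 2: all 'm' => match
  Position 3: ('b', 'p') => mismatch, stop
LCP = "dlm" (length 3)

3


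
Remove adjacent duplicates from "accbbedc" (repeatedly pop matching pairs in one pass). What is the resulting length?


Input: accbbedc
Stack-based adjacent duplicate removal:
  Read 'a': push. Stack: a
  Read 'c': push. Stack: ac
  Read 'c': matches stack top 'c' => pop. Stack: a
  Read 'b': push. Stack: ab
  Read 'b': matches stack top 'b' => pop. Stack: a
  Read 'e': push. Stack: ae
  Read 'd': push. Stack: aed
  Read 'c': push. Stack: aedc
Final stack: "aedc" (length 4)

4


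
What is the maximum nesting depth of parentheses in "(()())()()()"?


Input: "(()())()()()"
Tracking depth:
  Position 0 '(': depth becomes 1
  Position 1 '(': depth becomes 2
  Position 2 ')': depth becomes 1
  Position 3 '(': depth becomes 2
  Position 4 ')': depth becomes 1
  Position 5 ')': depth becomes 0
  Position 6 '(': depth becomes 1
  Position 7 ')': depth becomes 0
  Position 8 '(': depth becomes 1
  Position 9 ')': depth becomes 0
  Position 10 '(': depth becomes 1
  Position 11 ')': depth becomes 0
Maximum depth reached: 2

2


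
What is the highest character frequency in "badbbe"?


Input: badbbe
Character counts:
  'a': 1
  'b': 3
  'd': 1
  'e': 1
Maximum frequency: 3

3


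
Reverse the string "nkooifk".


Input: nkooifk
Reading characters right to left:
  Position 6: 'k'
  Position 5: 'f'
  Position 4: 'i'
  Position 3: 'o'
  Position 2: 'o'
  Position 1: 'k'
  Position 0: 'n'
Reversed: kfiookn

kfiookn
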